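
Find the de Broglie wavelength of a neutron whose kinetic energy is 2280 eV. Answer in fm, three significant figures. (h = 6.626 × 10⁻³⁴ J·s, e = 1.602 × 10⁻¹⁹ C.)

λ = 599 fm

KE = 2280 eV = 3.653 × 10⁻¹⁶ J.
p = √(2mKE) = √(2 × 1.675 × 10⁻²⁷ × 3.653 × 10⁻¹⁶) = 1.106 × 10⁻²¹ kg·m/s.
λ = h/p = 6.626 × 10⁻³⁴ / 1.106 × 10⁻²¹ = 5.99 × 10⁻¹³ m = 599 fm.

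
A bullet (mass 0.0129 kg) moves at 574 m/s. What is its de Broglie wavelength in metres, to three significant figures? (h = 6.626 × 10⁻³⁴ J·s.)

λ = 8.95 × 10⁻³⁵ m

p = mv = 0.0129 × 574 = 7.405 kg·m/s.
λ = h/p = 6.626 × 10⁻³⁴ / 7.405 = 8.95 × 10⁻³⁵ m.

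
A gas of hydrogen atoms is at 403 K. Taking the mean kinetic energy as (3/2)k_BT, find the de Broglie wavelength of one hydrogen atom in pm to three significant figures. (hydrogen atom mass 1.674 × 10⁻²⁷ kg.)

λ = 125 pm

KE = (3/2)k_BT = 1.5 × 1.381 × 10⁻²³ × 403 = 8.348 × 10⁻²¹ J.
p = √(2mKE) = √(2 × 1.674 × 10⁻²⁷ × 8.348 × 10⁻²¹) = 5.287 × 10⁻²⁴ kg·m/s.
λ = h/p = 1.25 × 10⁻¹⁰ m = 125 pm.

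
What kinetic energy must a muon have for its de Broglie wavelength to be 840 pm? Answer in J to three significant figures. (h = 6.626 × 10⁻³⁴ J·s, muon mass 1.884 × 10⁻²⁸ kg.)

KE = 1.65 × 10⁻²¹ J

p = h/λ = 6.626 × 10⁻³⁴ / 8.400 × 10⁻¹⁰ = 7.888 × 10⁻²⁵ kg·m/s.
KE = p²/(2m) = (7.888 × 10⁻²⁵)² / (2 × 1.884 × 10⁻²⁸) = 1.651 × 10⁻²¹ J = 1.65 × 10⁻²¹ J.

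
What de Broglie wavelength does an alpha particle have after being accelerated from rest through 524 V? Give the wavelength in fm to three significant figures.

KE = 2eV = 2 × 1.602 × 10⁻¹⁹ × 524.0 = 1.679 × 10⁻¹⁶ J.
p = √(2mKE) = √(2 × 6.645 × 10⁻²⁷ × 1.679 × 10⁻¹⁶) = 1.494 × 10⁻²¹ kg·m/s.
λ = h/p = 6.626 × 10⁻³⁴ / 1.494 × 10⁻²¹ = 4.44 × 10⁻¹³ m = 444 fm.

λ = 444 fm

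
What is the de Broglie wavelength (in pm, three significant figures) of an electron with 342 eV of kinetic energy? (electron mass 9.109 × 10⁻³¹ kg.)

KE = 342 eV = 5.479 × 10⁻¹⁷ J.
p = √(2mKE) = √(2 × 9.109 × 10⁻³¹ × 5.479 × 10⁻¹⁷) = 9.991 × 10⁻²⁴ kg·m/s.
λ = h/p = 6.626 × 10⁻³⁴ / 9.991 × 10⁻²⁴ = 6.63 × 10⁻¹¹ m = 66.3 pm.

λ = 66.3 pm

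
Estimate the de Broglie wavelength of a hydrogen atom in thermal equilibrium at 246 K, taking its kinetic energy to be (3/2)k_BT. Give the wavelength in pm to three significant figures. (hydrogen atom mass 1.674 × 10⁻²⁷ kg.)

KE = (3/2)k_BT = 1.5 × 1.381 × 10⁻²³ × 246 = 5.096 × 10⁻²¹ J.
p = √(2mKE) = √(2 × 1.674 × 10⁻²⁷ × 5.096 × 10⁻²¹) = 4.131 × 10⁻²⁴ kg·m/s.
λ = h/p = 1.60 × 10⁻¹⁰ m = 160 pm.

λ = 160 pm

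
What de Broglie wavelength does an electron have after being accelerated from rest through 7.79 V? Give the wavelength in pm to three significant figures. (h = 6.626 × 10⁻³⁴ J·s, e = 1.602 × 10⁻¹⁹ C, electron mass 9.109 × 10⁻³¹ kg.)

KE = eV = 1.602 × 10⁻¹⁹ × 7.790 = 1.248 × 10⁻¹⁸ J.
p = √(2mKE) = √(2 × 9.109 × 10⁻³¹ × 1.248 × 10⁻¹⁸) = 1.508 × 10⁻²⁴ kg·m/s.
λ = h/p = 6.626 × 10⁻³⁴ / 1.508 × 10⁻²⁴ = 4.39 × 10⁻¹⁰ m = 439 pm.

λ = 439 pm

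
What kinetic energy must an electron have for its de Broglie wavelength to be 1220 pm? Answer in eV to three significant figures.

p = h/λ = 6.626 × 10⁻³⁴ / 1.220 × 10⁻⁹ = 5.431 × 10⁻²⁵ kg·m/s.
KE = p²/(2m) = (5.431 × 10⁻²⁵)² / (2 × 9.109 × 10⁻³¹) = 1.619 × 10⁻¹⁹ J = 1.01 eV.

KE = 1.01 eV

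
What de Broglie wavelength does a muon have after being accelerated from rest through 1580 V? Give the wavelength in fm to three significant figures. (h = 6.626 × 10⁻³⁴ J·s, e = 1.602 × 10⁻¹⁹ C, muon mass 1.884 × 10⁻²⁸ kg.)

λ = 2150 fm

KE = eV = 1.602 × 10⁻¹⁹ × 1580 = 2.531 × 10⁻¹⁶ J.
p = √(2mKE) = √(2 × 1.884 × 10⁻²⁸ × 2.531 × 10⁻¹⁶) = 3.088 × 10⁻²² kg·m/s.
λ = h/p = 6.626 × 10⁻³⁴ / 3.088 × 10⁻²² = 2.15 × 10⁻¹² m = 2150 fm.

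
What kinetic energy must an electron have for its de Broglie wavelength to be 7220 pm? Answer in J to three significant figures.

p = h/λ = 6.626 × 10⁻³⁴ / 7.220 × 10⁻⁹ = 9.177 × 10⁻²⁶ kg·m/s.
KE = p²/(2m) = (9.177 × 10⁻²⁶)² / (2 × 9.109 × 10⁻³¹) = 4.623 × 10⁻²¹ J = 4.62 × 10⁻²¹ J.

KE = 4.62 × 10⁻²¹ J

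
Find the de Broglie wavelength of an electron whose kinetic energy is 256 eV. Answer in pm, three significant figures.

λ = 76.7 pm

KE = 256 eV = 4.101 × 10⁻¹⁷ J.
p = √(2mKE) = √(2 × 9.109 × 10⁻³¹ × 4.101 × 10⁻¹⁷) = 8.644 × 10⁻²⁴ kg·m/s.
λ = h/p = 6.626 × 10⁻³⁴ / 8.644 × 10⁻²⁴ = 7.67 × 10⁻¹¹ m = 76.7 pm.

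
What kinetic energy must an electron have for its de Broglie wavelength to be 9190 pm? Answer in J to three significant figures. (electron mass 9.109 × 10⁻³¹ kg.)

p = h/λ = 6.626 × 10⁻³⁴ / 9.190 × 10⁻⁹ = 7.210 × 10⁻²⁶ kg·m/s.
KE = p²/(2m) = (7.210 × 10⁻²⁶)² / (2 × 9.109 × 10⁻³¹) = 2.853 × 10⁻²¹ J = 2.85 × 10⁻²¹ J.

KE = 2.85 × 10⁻²¹ J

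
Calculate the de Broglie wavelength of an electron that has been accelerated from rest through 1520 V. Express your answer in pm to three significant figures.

λ = 31.5 pm

KE = eV = 1.602 × 10⁻¹⁹ × 1520 = 2.435 × 10⁻¹⁶ J.
p = √(2mKE) = √(2 × 9.109 × 10⁻³¹ × 2.435 × 10⁻¹⁶) = 2.106 × 10⁻²³ kg·m/s.
λ = h/p = 6.626 × 10⁻³⁴ / 2.106 × 10⁻²³ = 3.15 × 10⁻¹¹ m = 31.5 pm.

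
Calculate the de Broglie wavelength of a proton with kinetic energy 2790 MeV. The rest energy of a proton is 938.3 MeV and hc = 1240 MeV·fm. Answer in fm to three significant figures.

Total energy E = KE + m₀c² = 2790 + 938.3 = 3728.3 MeV.
(pc)² = E² − (m₀c²)² = (3728.3)² − (938.3)² = 1.302 × 10⁷ MeV², so pc = 3608 MeV.
λ = hc/(pc) = 1240 MeV·fm / 3608 MeV = 0.344 fm.

λ = 0.344 fm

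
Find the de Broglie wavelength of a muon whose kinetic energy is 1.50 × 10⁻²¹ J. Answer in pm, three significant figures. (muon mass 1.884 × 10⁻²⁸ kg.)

λ = 881 pm

p = √(2mKE) = √(2 × 1.884 × 10⁻²⁸ × 1.500 × 10⁻²¹) = 7.518 × 10⁻²⁵ kg·m/s.
λ = h/p = 6.626 × 10⁻³⁴ / 7.518 × 10⁻²⁵ = 8.81 × 10⁻¹⁰ m = 881 pm.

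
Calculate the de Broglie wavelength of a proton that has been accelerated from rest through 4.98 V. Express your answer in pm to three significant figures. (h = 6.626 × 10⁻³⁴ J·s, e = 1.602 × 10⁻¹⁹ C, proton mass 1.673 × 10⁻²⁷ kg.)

KE = eV = 1.602 × 10⁻¹⁹ × 4.980 = 7.978 × 10⁻¹⁹ J.
p = √(2mKE) = √(2 × 1.673 × 10⁻²⁷ × 7.978 × 10⁻¹⁹) = 5.167 × 10⁻²³ kg·m/s.
λ = h/p = 6.626 × 10⁻³⁴ / 5.167 × 10⁻²³ = 1.28 × 10⁻¹¹ m = 12.8 pm.

λ = 12.8 pm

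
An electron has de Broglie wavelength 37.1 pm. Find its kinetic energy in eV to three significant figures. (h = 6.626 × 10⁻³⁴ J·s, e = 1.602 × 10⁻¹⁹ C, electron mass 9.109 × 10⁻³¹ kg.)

p = h/λ = 6.626 × 10⁻³⁴ / 3.710 × 10⁻¹¹ = 1.786 × 10⁻²³ kg·m/s.
KE = p²/(2m) = (1.786 × 10⁻²³)² / (2 × 9.109 × 10⁻³¹) = 1.751 × 10⁻¹⁶ J = 1090 eV.

KE = 1090 eV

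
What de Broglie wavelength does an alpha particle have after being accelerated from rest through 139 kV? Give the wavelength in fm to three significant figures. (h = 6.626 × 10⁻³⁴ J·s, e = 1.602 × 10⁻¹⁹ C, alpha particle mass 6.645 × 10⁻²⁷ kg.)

KE = 2eV = 2 × 1.602 × 10⁻¹⁹ × 1.390 × 10⁵ = 4.454 × 10⁻¹⁴ J.
p = √(2mKE) = √(2 × 6.645 × 10⁻²⁷ × 4.454 × 10⁻¹⁴) = 2.433 × 10⁻²⁰ kg·m/s.
λ = h/p = 6.626 × 10⁻³⁴ / 2.433 × 10⁻²⁰ = 2.72 × 10⁻¹⁴ m = 27.2 fm.

λ = 27.2 fm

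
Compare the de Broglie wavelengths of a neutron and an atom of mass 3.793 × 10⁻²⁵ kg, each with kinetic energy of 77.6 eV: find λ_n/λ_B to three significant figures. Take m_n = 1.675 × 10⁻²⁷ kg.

λ_n/λ_B = 15.0

At fixed KE, p = √(2mKE) so λ = h/p ∝ 1/√m.
λ_n/λ_B = √(m_B/m_n) = √(3.793 × 10⁻²⁵/1.675 × 10⁻²⁷) = √(226.4) = 15.0.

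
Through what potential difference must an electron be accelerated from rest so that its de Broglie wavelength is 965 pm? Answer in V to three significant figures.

V = 1.62 V

p = h/λ = 6.626 × 10⁻³⁴ / 9.650 × 10⁻¹⁰ = 6.866 × 10⁻²⁵ kg·m/s.
KE = p²/(2m) = 2.588 × 10⁻¹⁹ J.
V = KE/e = 2.588 × 10⁻¹⁹ / (1.602 × 10⁻¹⁹) = 1.62 V.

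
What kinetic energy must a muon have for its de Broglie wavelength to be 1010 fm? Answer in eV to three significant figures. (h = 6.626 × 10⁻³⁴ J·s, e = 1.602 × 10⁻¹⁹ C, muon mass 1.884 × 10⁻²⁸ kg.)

p = h/λ = 6.626 × 10⁻³⁴ / 1.010 × 10⁻¹² = 6.560 × 10⁻²² kg·m/s.
KE = p²/(2m) = (6.560 × 10⁻²²)² / (2 × 1.884 × 10⁻²⁸) = 1.142 × 10⁻¹⁵ J = 7130 eV.

KE = 7130 eV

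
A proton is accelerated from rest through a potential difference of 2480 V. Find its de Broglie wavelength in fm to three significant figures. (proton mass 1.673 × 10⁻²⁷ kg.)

λ = 575 fm

KE = eV = 1.602 × 10⁻¹⁹ × 2480 = 3.973 × 10⁻¹⁶ J.
p = √(2mKE) = √(2 × 1.673 × 10⁻²⁷ × 3.973 × 10⁻¹⁶) = 1.153 × 10⁻²¹ kg·m/s.
λ = h/p = 6.626 × 10⁻³⁴ / 1.153 × 10⁻²¹ = 5.75 × 10⁻¹³ m = 575 fm.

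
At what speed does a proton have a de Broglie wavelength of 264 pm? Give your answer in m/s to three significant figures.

v = 1500 m/s

p = h/λ = 6.626 × 10⁻³⁴ / 2.640 × 10⁻¹⁰ = 2.510 × 10⁻²⁴ kg·m/s.
v = p/m = 2.510 × 10⁻²⁴ / 1.673 × 10⁻²⁷ = 1.50 × 10³ m/s = 1500 m/s.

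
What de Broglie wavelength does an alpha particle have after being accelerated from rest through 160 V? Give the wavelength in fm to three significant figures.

KE = 2eV = 2 × 1.602 × 10⁻¹⁹ × 160.0 = 5.126 × 10⁻¹⁷ J.
p = √(2mKE) = √(2 × 6.645 × 10⁻²⁷ × 5.126 × 10⁻¹⁷) = 8.254 × 10⁻²² kg·m/s.
λ = h/p = 6.626 × 10⁻³⁴ / 8.254 × 10⁻²² = 8.03 × 10⁻¹³ m = 803 fm.

λ = 803 fm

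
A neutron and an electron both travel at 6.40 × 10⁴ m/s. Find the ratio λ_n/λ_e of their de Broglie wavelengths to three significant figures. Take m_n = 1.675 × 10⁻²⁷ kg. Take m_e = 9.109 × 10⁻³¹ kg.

At fixed v, p = mv so λ = h/(mv) ∝ 1/m.
λ_n/λ_e = m_e/m_n = 9.109 × 10⁻³¹/1.675 × 10⁻²⁷ = 5.44 × 10⁻⁴.

λ_n/λ_e = 5.44 × 10⁻⁴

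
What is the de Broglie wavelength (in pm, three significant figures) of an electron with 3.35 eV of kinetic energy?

KE = 3.35 eV = 5.367 × 10⁻¹⁹ J.
p = √(2mKE) = √(2 × 9.109 × 10⁻³¹ × 5.367 × 10⁻¹⁹) = 9.888 × 10⁻²⁵ kg·m/s.
λ = h/p = 6.626 × 10⁻³⁴ / 9.888 × 10⁻²⁵ = 6.70 × 10⁻¹⁰ m = 670 pm.

λ = 670 pm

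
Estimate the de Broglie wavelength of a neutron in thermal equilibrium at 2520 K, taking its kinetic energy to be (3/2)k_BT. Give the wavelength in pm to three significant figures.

KE = (3/2)k_BT = 1.5 × 1.381 × 10⁻²³ × 2520 = 5.220 × 10⁻²⁰ J.
p = √(2mKE) = √(2 × 1.675 × 10⁻²⁷ × 5.220 × 10⁻²⁰) = 1.322 × 10⁻²³ kg·m/s.
λ = h/p = 5.01 × 10⁻¹¹ m = 50.1 pm.

λ = 50.1 pm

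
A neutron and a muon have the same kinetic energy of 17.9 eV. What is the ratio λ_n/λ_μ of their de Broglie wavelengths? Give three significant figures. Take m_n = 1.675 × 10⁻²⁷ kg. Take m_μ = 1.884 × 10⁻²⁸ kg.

λ_n/λ_μ = 0.335

At fixed KE, p = √(2mKE) so λ = h/p ∝ 1/√m.
λ_n/λ_μ = √(m_μ/m_n) = √(1.884 × 10⁻²⁸/1.675 × 10⁻²⁷) = √(0.1125) = 0.335.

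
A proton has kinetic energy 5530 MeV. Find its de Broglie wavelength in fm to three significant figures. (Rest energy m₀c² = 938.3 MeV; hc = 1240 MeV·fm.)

λ = 0.194 fm

Total energy E = KE + m₀c² = 5530 + 938.3 = 6468.3 MeV.
(pc)² = E² − (m₀c²)² = (6468.3)² − (938.3)² = 4.096 × 10⁷ MeV², so pc = 6400 MeV.
λ = hc/(pc) = 1240 MeV·fm / 6400 MeV = 0.194 fm.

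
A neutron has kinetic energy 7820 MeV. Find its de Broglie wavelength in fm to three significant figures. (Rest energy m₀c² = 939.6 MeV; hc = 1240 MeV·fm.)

λ = 0.142 fm

Total energy E = KE + m₀c² = 7820 + 939.6 = 8759.6 MeV.
(pc)² = E² − (m₀c²)² = (8759.6)² − (939.6)² = 7.585 × 10⁷ MeV², so pc = 8709 MeV.
λ = hc/(pc) = 1240 MeV·fm / 8709 MeV = 0.142 fm.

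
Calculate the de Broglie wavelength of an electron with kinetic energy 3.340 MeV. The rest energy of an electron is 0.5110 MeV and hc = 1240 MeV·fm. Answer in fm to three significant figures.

λ = 325 fm

Total energy E = KE + m₀c² = 3.340 + 0.5110 = 3.8510 MeV.
(pc)² = E² − (m₀c²)² = (3.8510)² − (0.5110)² = 14.57 MeV², so pc = 3.817 MeV.
λ = hc/(pc) = 1240 MeV·fm / 3.817 MeV = 325 fm.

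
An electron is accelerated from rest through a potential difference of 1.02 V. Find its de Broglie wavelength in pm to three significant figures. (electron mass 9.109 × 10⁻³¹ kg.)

λ = 1210 pm

KE = eV = 1.602 × 10⁻¹⁹ × 1.020 = 1.634 × 10⁻¹⁹ J.
p = √(2mKE) = √(2 × 9.109 × 10⁻³¹ × 1.634 × 10⁻¹⁹) = 5.456 × 10⁻²⁵ kg·m/s.
λ = h/p = 6.626 × 10⁻³⁴ / 5.456 × 10⁻²⁵ = 1.21 × 10⁻⁹ m = 1210 pm.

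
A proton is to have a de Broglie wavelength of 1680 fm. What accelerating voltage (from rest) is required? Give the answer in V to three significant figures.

V = 290 V

p = h/λ = 6.626 × 10⁻³⁴ / 1.680 × 10⁻¹² = 3.944 × 10⁻²² kg·m/s.
KE = p²/(2m) = 4.649 × 10⁻¹⁷ J.
V = KE/e = 4.649 × 10⁻¹⁷ / (1.602 × 10⁻¹⁹) = 290 V.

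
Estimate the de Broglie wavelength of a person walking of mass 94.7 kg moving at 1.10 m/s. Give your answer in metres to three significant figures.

p = mv = 94.7 × 1.10 = 1.042 × 10² kg·m/s.
λ = h/p = 6.626 × 10⁻³⁴ / 1.042 × 10² = 6.36 × 10⁻³⁶ m.

λ = 6.36 × 10⁻³⁶ m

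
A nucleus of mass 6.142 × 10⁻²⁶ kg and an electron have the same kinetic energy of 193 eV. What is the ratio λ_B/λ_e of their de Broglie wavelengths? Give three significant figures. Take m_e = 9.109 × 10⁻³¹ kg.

At fixed KE, p = √(2mKE) so λ = h/p ∝ 1/√m.
λ_B/λ_e = √(m_e/m_B) = √(9.109 × 10⁻³¹/6.142 × 10⁻²⁶) = √(1.483 × 10⁻⁵) = 3.85 × 10⁻³.

λ_B/λ_e = 3.85 × 10⁻³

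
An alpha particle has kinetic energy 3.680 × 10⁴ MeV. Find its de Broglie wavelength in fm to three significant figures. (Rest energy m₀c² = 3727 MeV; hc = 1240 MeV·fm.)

λ = 0.0307 fm

Total energy E = KE + m₀c² = 3.680 × 10⁴ + 3727 = 40527 MeV.
(pc)² = E² − (m₀c²)² = (40527)² − (3727)² = 1.629 × 10⁹ MeV², so pc = 4.036 × 10⁴ MeV.
λ = hc/(pc) = 1240 MeV·fm / 4.036 × 10⁴ MeV = 0.0307 fm.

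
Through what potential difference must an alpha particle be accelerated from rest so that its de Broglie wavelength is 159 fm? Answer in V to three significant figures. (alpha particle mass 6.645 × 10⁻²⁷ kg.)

p = h/λ = 6.626 × 10⁻³⁴ / 1.590 × 10⁻¹³ = 4.167 × 10⁻²¹ kg·m/s.
KE = p²/(2m) = 1.307 × 10⁻¹⁵ J.
V = KE/2e = 1.307 × 10⁻¹⁵ / (2 × 1.602 × 10⁻¹⁹) = 4080 V.

V = 4080 V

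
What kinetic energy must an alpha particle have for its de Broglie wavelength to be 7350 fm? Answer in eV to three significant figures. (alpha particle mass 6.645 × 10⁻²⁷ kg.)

KE = 3.82 eV

p = h/λ = 6.626 × 10⁻³⁴ / 7.350 × 10⁻¹² = 9.015 × 10⁻²³ kg·m/s.
KE = p²/(2m) = (9.015 × 10⁻²³)² / (2 × 6.645 × 10⁻²⁷) = 6.115 × 10⁻¹⁹ J = 3.82 eV.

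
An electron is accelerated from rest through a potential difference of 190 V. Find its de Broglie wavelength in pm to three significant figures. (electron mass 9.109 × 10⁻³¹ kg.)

KE = eV = 1.602 × 10⁻¹⁹ × 190.0 = 3.044 × 10⁻¹⁷ J.
p = √(2mKE) = √(2 × 9.109 × 10⁻³¹ × 3.044 × 10⁻¹⁷) = 7.447 × 10⁻²⁴ kg·m/s.
λ = h/p = 6.626 × 10⁻³⁴ / 7.447 × 10⁻²⁴ = 8.90 × 10⁻¹¹ m = 89.0 pm.

λ = 89.0 pm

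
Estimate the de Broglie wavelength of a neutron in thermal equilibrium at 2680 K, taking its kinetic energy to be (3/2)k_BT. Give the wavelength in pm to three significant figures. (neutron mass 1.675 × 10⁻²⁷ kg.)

λ = 48.6 pm

KE = (3/2)k_BT = 1.5 × 1.381 × 10⁻²³ × 2680 = 5.552 × 10⁻²⁰ J.
p = √(2mKE) = √(2 × 1.675 × 10⁻²⁷ × 5.552 × 10⁻²⁰) = 1.364 × 10⁻²³ kg·m/s.
λ = h/p = 4.86 × 10⁻¹¹ m = 48.6 pm.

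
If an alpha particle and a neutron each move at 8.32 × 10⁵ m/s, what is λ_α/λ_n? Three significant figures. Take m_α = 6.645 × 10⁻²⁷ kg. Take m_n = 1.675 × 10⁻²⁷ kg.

λ_α/λ_n = 0.252

At fixed v, p = mv so λ = h/(mv) ∝ 1/m.
λ_α/λ_n = m_n/m_α = 1.675 × 10⁻²⁷/6.645 × 10⁻²⁷ = 0.252.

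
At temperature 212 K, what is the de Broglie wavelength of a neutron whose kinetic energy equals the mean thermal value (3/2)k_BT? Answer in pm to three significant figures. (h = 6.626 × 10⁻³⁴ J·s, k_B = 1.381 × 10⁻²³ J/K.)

λ = 173 pm

KE = (3/2)k_BT = 1.5 × 1.381 × 10⁻²³ × 212 = 4.392 × 10⁻²¹ J.
p = √(2mKE) = √(2 × 1.675 × 10⁻²⁷ × 4.392 × 10⁻²¹) = 3.836 × 10⁻²⁴ kg·m/s.
λ = h/p = 1.73 × 10⁻¹⁰ m = 173 pm.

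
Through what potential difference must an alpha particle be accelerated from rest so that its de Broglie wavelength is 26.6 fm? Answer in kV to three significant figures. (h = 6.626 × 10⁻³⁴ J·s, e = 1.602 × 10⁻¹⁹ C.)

V = 146 kV

p = h/λ = 6.626 × 10⁻³⁴ / 2.660 × 10⁻¹⁴ = 2.491 × 10⁻²⁰ kg·m/s.
KE = p²/(2m) = 4.669 × 10⁻¹⁴ J.
V = KE/2e = 4.669 × 10⁻¹⁴ / (2 × 1.602 × 10⁻¹⁹) = 146 kV.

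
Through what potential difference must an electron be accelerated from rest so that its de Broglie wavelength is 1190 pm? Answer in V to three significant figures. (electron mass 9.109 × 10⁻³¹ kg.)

p = h/λ = 6.626 × 10⁻³⁴ / 1.190 × 10⁻⁹ = 5.568 × 10⁻²⁵ kg·m/s.
KE = p²/(2m) = 1.702 × 10⁻¹⁹ J.
V = KE/e = 1.702 × 10⁻¹⁹ / (1.602 × 10⁻¹⁹) = 1.06 V.

V = 1.06 V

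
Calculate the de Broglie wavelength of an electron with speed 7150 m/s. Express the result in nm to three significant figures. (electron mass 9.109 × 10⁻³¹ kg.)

λ = 102 nm

p = mv = 9.109 × 10⁻³¹ × 7150 = 6.513 × 10⁻²⁷ kg·m/s.
λ = h/p = 6.626 × 10⁻³⁴ / 6.513 × 10⁻²⁷ = 1.02 × 10⁻⁷ m = 102 nm.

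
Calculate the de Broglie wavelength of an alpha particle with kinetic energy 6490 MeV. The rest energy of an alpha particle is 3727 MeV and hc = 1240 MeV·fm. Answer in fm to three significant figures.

λ = 0.130 fm

Total energy E = KE + m₀c² = 6490 + 3727 = 10217 MeV.
(pc)² = E² − (m₀c²)² = (10217)² − (3727)² = 9.050 × 10⁷ MeV², so pc = 9513 MeV.
λ = hc/(pc) = 1240 MeV·fm / 9513 MeV = 0.130 fm.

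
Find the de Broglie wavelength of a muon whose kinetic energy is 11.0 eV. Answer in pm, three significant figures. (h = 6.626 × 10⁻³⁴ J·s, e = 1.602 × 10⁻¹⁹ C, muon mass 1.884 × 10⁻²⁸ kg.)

λ = 25.7 pm

KE = 11.0 eV = 1.762 × 10⁻¹⁸ J.
p = √(2mKE) = √(2 × 1.884 × 10⁻²⁸ × 1.762 × 10⁻¹⁸) = 2.577 × 10⁻²³ kg·m/s.
λ = h/p = 6.626 × 10⁻³⁴ / 2.577 × 10⁻²³ = 2.57 × 10⁻¹¹ m = 25.7 pm.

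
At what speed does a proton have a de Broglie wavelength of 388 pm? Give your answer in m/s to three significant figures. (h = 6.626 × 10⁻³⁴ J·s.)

p = h/λ = 6.626 × 10⁻³⁴ / 3.880 × 10⁻¹⁰ = 1.708 × 10⁻²⁴ kg·m/s.
v = p/m = 1.708 × 10⁻²⁴ / 1.673 × 10⁻²⁷ = 1.02 × 10³ m/s = 1020 m/s.

v = 1020 m/s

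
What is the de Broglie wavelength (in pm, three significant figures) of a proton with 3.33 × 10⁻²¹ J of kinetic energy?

λ = 199 pm

p = √(2mKE) = √(2 × 1.673 × 10⁻²⁷ × 3.330 × 10⁻²¹) = 3.338 × 10⁻²⁴ kg·m/s.
λ = h/p = 6.626 × 10⁻³⁴ / 3.338 × 10⁻²⁴ = 1.99 × 10⁻¹⁰ m = 199 pm.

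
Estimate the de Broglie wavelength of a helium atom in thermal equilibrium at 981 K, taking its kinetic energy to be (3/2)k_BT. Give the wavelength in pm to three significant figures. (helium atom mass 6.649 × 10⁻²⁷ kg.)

λ = 40.3 pm

KE = (3/2)k_BT = 1.5 × 1.381 × 10⁻²³ × 981 = 2.032 × 10⁻²⁰ J.
p = √(2mKE) = √(2 × 6.649 × 10⁻²⁷ × 2.032 × 10⁻²⁰) = 1.644 × 10⁻²³ kg·m/s.
λ = h/p = 4.03 × 10⁻¹¹ m = 40.3 pm.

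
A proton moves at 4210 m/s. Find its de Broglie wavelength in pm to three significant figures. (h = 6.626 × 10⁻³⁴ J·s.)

p = mv = 1.673 × 10⁻²⁷ × 4210 = 7.043 × 10⁻²⁴ kg·m/s.
λ = h/p = 6.626 × 10⁻³⁴ / 7.043 × 10⁻²⁴ = 9.41 × 10⁻¹¹ m = 94.1 pm.

λ = 94.1 pm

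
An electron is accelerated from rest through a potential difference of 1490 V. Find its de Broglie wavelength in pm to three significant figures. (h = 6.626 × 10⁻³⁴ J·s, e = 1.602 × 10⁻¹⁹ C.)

KE = eV = 1.602 × 10⁻¹⁹ × 1490 = 2.387 × 10⁻¹⁶ J.
p = √(2mKE) = √(2 × 9.109 × 10⁻³¹ × 2.387 × 10⁻¹⁶) = 2.085 × 10⁻²³ kg·m/s.
λ = h/p = 6.626 × 10⁻³⁴ / 2.085 × 10⁻²³ = 3.18 × 10⁻¹¹ m = 31.8 pm.

λ = 31.8 pm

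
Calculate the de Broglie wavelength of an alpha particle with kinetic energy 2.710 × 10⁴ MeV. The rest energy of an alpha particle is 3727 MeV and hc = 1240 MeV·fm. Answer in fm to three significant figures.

Total energy E = KE + m₀c² = 2.710 × 10⁴ + 3727 = 30827 MeV.
(pc)² = E² − (m₀c²)² = (30827)² − (3727)² = 9.364 × 10⁸ MeV², so pc = 3.060 × 10⁴ MeV.
λ = hc/(pc) = 1240 MeV·fm / 3.060 × 10⁴ MeV = 0.0405 fm.

λ = 0.0405 fm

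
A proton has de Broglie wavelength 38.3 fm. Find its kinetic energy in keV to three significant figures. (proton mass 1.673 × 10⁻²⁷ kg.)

p = h/λ = 6.626 × 10⁻³⁴ / 3.830 × 10⁻¹⁴ = 1.730 × 10⁻²⁰ kg·m/s.
KE = p²/(2m) = (1.730 × 10⁻²⁰)² / (2 × 1.673 × 10⁻²⁷) = 8.945 × 10⁻¹⁴ J = 558 keV.

KE = 558 keV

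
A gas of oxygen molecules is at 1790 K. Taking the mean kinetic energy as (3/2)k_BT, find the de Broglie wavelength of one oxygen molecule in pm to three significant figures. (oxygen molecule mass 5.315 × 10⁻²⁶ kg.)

λ = 10.6 pm

KE = (3/2)k_BT = 1.5 × 1.381 × 10⁻²³ × 1790 = 3.708 × 10⁻²⁰ J.
p = √(2mKE) = √(2 × 5.315 × 10⁻²⁶ × 3.708 × 10⁻²⁰) = 6.278 × 10⁻²³ kg·m/s.
λ = h/p = 1.06 × 10⁻¹¹ m = 10.6 pm.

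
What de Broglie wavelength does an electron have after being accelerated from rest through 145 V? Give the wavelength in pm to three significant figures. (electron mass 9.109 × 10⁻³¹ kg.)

λ = 102 pm

KE = eV = 1.602 × 10⁻¹⁹ × 145.0 = 2.323 × 10⁻¹⁷ J.
p = √(2mKE) = √(2 × 9.109 × 10⁻³¹ × 2.323 × 10⁻¹⁷) = 6.505 × 10⁻²⁴ kg·m/s.
λ = h/p = 6.626 × 10⁻³⁴ / 6.505 × 10⁻²⁴ = 1.02 × 10⁻¹⁰ m = 102 pm.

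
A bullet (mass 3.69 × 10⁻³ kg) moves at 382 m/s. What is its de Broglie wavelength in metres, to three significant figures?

p = mv = 3.69 × 10⁻³ × 382 = 1.410 kg·m/s.
λ = h/p = 6.626 × 10⁻³⁴ / 1.410 = 4.70 × 10⁻³⁴ m.

λ = 4.70 × 10⁻³⁴ m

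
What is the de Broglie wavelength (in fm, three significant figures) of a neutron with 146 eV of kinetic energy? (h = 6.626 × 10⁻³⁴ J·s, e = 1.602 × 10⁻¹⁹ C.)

λ = 2370 fm

KE = 146 eV = 2.339 × 10⁻¹⁷ J.
p = √(2mKE) = √(2 × 1.675 × 10⁻²⁷ × 2.339 × 10⁻¹⁷) = 2.799 × 10⁻²² kg·m/s.
λ = h/p = 6.626 × 10⁻³⁴ / 2.799 × 10⁻²² = 2.37 × 10⁻¹² m = 2370 fm.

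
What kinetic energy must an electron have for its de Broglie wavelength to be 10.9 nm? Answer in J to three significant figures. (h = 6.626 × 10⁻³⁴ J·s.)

p = h/λ = 6.626 × 10⁻³⁴ / 1.090 × 10⁻⁸ = 6.079 × 10⁻²⁶ kg·m/s.
KE = p²/(2m) = (6.079 × 10⁻²⁶)² / (2 × 9.109 × 10⁻³¹) = 2.028 × 10⁻²¹ J = 2.03 × 10⁻²¹ J.

KE = 2.03 × 10⁻²¹ J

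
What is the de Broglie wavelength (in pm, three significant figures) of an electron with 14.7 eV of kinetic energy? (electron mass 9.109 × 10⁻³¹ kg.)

KE = 14.7 eV = 2.355 × 10⁻¹⁸ J.
p = √(2mKE) = √(2 × 9.109 × 10⁻³¹ × 2.355 × 10⁻¹⁸) = 2.071 × 10⁻²⁴ kg·m/s.
λ = h/p = 6.626 × 10⁻³⁴ / 2.071 × 10⁻²⁴ = 3.20 × 10⁻¹⁰ m = 320 pm.

λ = 320 pm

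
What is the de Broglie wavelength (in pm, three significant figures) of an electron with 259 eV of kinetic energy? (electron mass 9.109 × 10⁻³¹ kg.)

KE = 259 eV = 4.149 × 10⁻¹⁷ J.
p = √(2mKE) = √(2 × 9.109 × 10⁻³¹ × 4.149 × 10⁻¹⁷) = 8.694 × 10⁻²⁴ kg·m/s.
λ = h/p = 6.626 × 10⁻³⁴ / 8.694 × 10⁻²⁴ = 7.62 × 10⁻¹¹ m = 76.2 pm.

λ = 76.2 pm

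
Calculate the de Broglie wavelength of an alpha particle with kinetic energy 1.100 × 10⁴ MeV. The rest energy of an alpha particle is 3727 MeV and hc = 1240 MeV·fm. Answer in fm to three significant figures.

λ = 0.0870 fm

Total energy E = KE + m₀c² = 1.100 × 10⁴ + 3727 = 14727 MeV.
(pc)² = E² − (m₀c²)² = (14727)² − (3727)² = 2.030 × 10⁸ MeV², so pc = 1.425 × 10⁴ MeV.
λ = hc/(pc) = 1240 MeV·fm / 1.425 × 10⁴ MeV = 0.0870 fm.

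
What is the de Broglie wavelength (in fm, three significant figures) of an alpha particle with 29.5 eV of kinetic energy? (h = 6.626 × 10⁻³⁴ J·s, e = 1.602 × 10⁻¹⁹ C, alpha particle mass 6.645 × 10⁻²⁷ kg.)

KE = 29.5 eV = 4.726 × 10⁻¹⁸ J.
p = √(2mKE) = √(2 × 6.645 × 10⁻²⁷ × 4.726 × 10⁻¹⁸) = 2.506 × 10⁻²² kg·m/s.
λ = h/p = 6.626 × 10⁻³⁴ / 2.506 × 10⁻²² = 2.64 × 10⁻¹² m = 2640 fm.

λ = 2640 fm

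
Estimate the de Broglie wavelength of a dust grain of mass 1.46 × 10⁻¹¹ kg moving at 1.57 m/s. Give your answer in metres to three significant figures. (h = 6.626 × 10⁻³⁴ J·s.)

p = mv = 1.46 × 10⁻¹¹ × 1.57 = 2.292 × 10⁻¹¹ kg·m/s.
λ = h/p = 6.626 × 10⁻³⁴ / 2.292 × 10⁻¹¹ = 2.89 × 10⁻²³ m.

λ = 2.89 × 10⁻²³ m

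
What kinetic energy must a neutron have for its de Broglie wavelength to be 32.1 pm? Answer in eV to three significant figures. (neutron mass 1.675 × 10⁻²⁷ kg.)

p = h/λ = 6.626 × 10⁻³⁴ / 3.210 × 10⁻¹¹ = 2.064 × 10⁻²³ kg·m/s.
KE = p²/(2m) = (2.064 × 10⁻²³)² / (2 × 1.675 × 10⁻²⁷) = 1.272 × 10⁻¹⁹ J = 0.794 eV.

KE = 0.794 eV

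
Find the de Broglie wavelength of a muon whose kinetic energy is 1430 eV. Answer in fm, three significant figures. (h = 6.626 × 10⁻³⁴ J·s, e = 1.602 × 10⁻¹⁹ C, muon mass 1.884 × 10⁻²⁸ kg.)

λ = 2260 fm

KE = 1430 eV = 2.291 × 10⁻¹⁶ J.
p = √(2mKE) = √(2 × 1.884 × 10⁻²⁸ × 2.291 × 10⁻¹⁶) = 2.938 × 10⁻²² kg·m/s.
λ = h/p = 6.626 × 10⁻³⁴ / 2.938 × 10⁻²² = 2.26 × 10⁻¹² m = 2260 fm.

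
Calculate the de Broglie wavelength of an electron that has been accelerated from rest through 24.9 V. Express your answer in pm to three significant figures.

λ = 246 pm

KE = eV = 1.602 × 10⁻¹⁹ × 24.90 = 3.989 × 10⁻¹⁸ J.
p = √(2mKE) = √(2 × 9.109 × 10⁻³¹ × 3.989 × 10⁻¹⁸) = 2.696 × 10⁻²⁴ kg·m/s.
λ = h/p = 6.626 × 10⁻³⁴ / 2.696 × 10⁻²⁴ = 2.46 × 10⁻¹⁰ m = 246 pm.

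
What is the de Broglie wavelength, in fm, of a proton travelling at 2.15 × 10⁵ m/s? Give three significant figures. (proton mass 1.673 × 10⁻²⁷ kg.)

λ = 1840 fm

p = mv = 1.673 × 10⁻²⁷ × 2.15 × 10⁵ = 3.597 × 10⁻²² kg·m/s.
λ = h/p = 6.626 × 10⁻³⁴ / 3.597 × 10⁻²² = 1.84 × 10⁻¹² m = 1840 fm.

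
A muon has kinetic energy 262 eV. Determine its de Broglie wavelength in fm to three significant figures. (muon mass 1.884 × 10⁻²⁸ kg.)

λ = 5270 fm

KE = 262 eV = 4.197 × 10⁻¹⁷ J.
p = √(2mKE) = √(2 × 1.884 × 10⁻²⁸ × 4.197 × 10⁻¹⁷) = 1.258 × 10⁻²² kg·m/s.
λ = h/p = 6.626 × 10⁻³⁴ / 1.258 × 10⁻²² = 5.27 × 10⁻¹² m = 5270 fm.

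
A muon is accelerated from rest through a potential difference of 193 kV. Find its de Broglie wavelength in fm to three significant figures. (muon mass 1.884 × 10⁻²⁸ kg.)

λ = 194 fm

KE = eV = 1.602 × 10⁻¹⁹ × 1.930 × 10⁵ = 3.092 × 10⁻¹⁴ J.
p = √(2mKE) = √(2 × 1.884 × 10⁻²⁸ × 3.092 × 10⁻¹⁴) = 3.413 × 10⁻²¹ kg·m/s.
λ = h/p = 6.626 × 10⁻³⁴ / 3.413 × 10⁻²¹ = 1.94 × 10⁻¹³ m = 194 fm.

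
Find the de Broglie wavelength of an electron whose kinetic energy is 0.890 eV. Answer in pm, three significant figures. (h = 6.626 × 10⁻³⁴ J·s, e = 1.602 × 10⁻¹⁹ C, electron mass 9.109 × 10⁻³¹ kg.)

KE = 0.890 eV = 1.426 × 10⁻¹⁹ J.
p = √(2mKE) = √(2 × 9.109 × 10⁻³¹ × 1.426 × 10⁻¹⁹) = 5.097 × 10⁻²⁵ kg·m/s.
λ = h/p = 6.626 × 10⁻³⁴ / 5.097 × 10⁻²⁵ = 1.30 × 10⁻⁹ m = 1300 pm.

λ = 1300 pm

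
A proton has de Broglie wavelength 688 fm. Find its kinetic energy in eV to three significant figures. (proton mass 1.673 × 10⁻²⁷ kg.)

KE = 1730 eV

p = h/λ = 6.626 × 10⁻³⁴ / 6.880 × 10⁻¹³ = 9.631 × 10⁻²² kg·m/s.
KE = p²/(2m) = (9.631 × 10⁻²²)² / (2 × 1.673 × 10⁻²⁷) = 2.772 × 10⁻¹⁶ J = 1730 eV.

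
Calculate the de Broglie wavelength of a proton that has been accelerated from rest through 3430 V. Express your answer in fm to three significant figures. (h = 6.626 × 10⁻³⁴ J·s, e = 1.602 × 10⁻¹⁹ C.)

λ = 489 fm

KE = eV = 1.602 × 10⁻¹⁹ × 3430 = 5.495 × 10⁻¹⁶ J.
p = √(2mKE) = √(2 × 1.673 × 10⁻²⁷ × 5.495 × 10⁻¹⁶) = 1.356 × 10⁻²¹ kg·m/s.
λ = h/p = 6.626 × 10⁻³⁴ / 1.356 × 10⁻²¹ = 4.89 × 10⁻¹³ m = 489 fm.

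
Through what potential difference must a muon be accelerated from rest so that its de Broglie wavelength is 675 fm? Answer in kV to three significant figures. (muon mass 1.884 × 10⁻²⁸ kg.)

V = 16.0 kV

p = h/λ = 6.626 × 10⁻³⁴ / 6.750 × 10⁻¹³ = 9.816 × 10⁻²² kg·m/s.
KE = p²/(2m) = 2.557 × 10⁻¹⁵ J.
V = KE/e = 2.557 × 10⁻¹⁵ / (1.602 × 10⁻¹⁹) = 16.0 kV.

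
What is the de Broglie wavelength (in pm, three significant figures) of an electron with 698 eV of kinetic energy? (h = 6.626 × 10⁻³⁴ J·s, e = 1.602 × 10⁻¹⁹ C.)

λ = 46.4 pm

KE = 698 eV = 1.118 × 10⁻¹⁶ J.
p = √(2mKE) = √(2 × 9.109 × 10⁻³¹ × 1.118 × 10⁻¹⁶) = 1.427 × 10⁻²³ kg·m/s.
λ = h/p = 6.626 × 10⁻³⁴ / 1.427 × 10⁻²³ = 4.64 × 10⁻¹¹ m = 46.4 pm.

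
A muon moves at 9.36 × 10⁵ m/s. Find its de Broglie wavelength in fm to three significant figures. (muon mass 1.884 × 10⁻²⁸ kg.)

λ = 3760 fm

p = mv = 1.884 × 10⁻²⁸ × 9.36 × 10⁵ = 1.763 × 10⁻²² kg·m/s.
λ = h/p = 6.626 × 10⁻³⁴ / 1.763 × 10⁻²² = 3.76 × 10⁻¹² m = 3760 fm.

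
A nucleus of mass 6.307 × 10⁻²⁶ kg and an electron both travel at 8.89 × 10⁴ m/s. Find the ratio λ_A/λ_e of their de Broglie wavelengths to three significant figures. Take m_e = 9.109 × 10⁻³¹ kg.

At fixed v, p = mv so λ = h/(mv) ∝ 1/m.
λ_A/λ_e = m_e/m_A = 9.109 × 10⁻³¹/6.307 × 10⁻²⁶ = 1.44 × 10⁻⁵.

λ_A/λ_e = 1.44 × 10⁻⁵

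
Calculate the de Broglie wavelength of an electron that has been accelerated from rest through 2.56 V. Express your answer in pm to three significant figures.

KE = eV = 1.602 × 10⁻¹⁹ × 2.560 = 4.101 × 10⁻¹⁹ J.
p = √(2mKE) = √(2 × 9.109 × 10⁻³¹ × 4.101 × 10⁻¹⁹) = 8.644 × 10⁻²⁵ kg·m/s.
λ = h/p = 6.626 × 10⁻³⁴ / 8.644 × 10⁻²⁵ = 7.67 × 10⁻¹⁰ m = 767 pm.

λ = 767 pm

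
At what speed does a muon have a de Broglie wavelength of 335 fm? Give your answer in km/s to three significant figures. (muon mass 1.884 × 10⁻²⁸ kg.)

p = h/λ = 6.626 × 10⁻³⁴ / 3.350 × 10⁻¹³ = 1.978 × 10⁻²¹ kg·m/s.
v = p/m = 1.978 × 10⁻²¹ / 1.884 × 10⁻²⁸ = 1.05 × 10⁷ m/s = 1.05 × 10⁴ km/s.

v = 1.05 × 10⁴ km/s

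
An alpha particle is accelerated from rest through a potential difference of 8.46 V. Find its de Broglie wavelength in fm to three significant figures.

λ = 3490 fm

KE = 2eV = 2 × 1.602 × 10⁻¹⁹ × 8.460 = 2.711 × 10⁻¹⁸ J.
p = √(2mKE) = √(2 × 6.645 × 10⁻²⁷ × 2.711 × 10⁻¹⁸) = 1.898 × 10⁻²² kg·m/s.
λ = h/p = 6.626 × 10⁻³⁴ / 1.898 × 10⁻²² = 3.49 × 10⁻¹² m = 3490 fm.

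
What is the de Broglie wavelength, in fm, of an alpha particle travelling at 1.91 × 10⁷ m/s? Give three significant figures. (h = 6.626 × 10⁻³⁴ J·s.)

p = mv = 6.645 × 10⁻²⁷ × 1.91 × 10⁷ = 1.269 × 10⁻¹⁹ kg·m/s.
λ = h/p = 6.626 × 10⁻³⁴ / 1.269 × 10⁻¹⁹ = 5.22 × 10⁻¹⁵ m = 5.22 fm.

λ = 5.22 fm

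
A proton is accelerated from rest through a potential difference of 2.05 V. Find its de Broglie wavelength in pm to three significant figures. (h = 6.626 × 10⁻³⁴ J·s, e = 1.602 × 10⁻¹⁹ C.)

KE = eV = 1.602 × 10⁻¹⁹ × 2.050 = 3.284 × 10⁻¹⁹ J.
p = √(2mKE) = √(2 × 1.673 × 10⁻²⁷ × 3.284 × 10⁻¹⁹) = 3.315 × 10⁻²³ kg·m/s.
λ = h/p = 6.626 × 10⁻³⁴ / 3.315 × 10⁻²³ = 2.00 × 10⁻¹¹ m = 20.0 pm.

λ = 20.0 pm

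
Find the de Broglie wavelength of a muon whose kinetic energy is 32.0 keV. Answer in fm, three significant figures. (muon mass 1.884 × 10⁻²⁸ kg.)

λ = 477 fm

KE = 32.0 keV = 5.126 × 10⁻¹⁵ J.
p = √(2mKE) = √(2 × 1.884 × 10⁻²⁸ × 5.126 × 10⁻¹⁵) = 1.390 × 10⁻²¹ kg·m/s.
λ = h/p = 6.626 × 10⁻³⁴ / 1.390 × 10⁻²¹ = 4.77 × 10⁻¹³ m = 477 fm.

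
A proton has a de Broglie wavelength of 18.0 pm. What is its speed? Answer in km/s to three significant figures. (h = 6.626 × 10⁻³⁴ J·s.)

p = h/λ = 6.626 × 10⁻³⁴ / 1.800 × 10⁻¹¹ = 3.681 × 10⁻²³ kg·m/s.
v = p/m = 3.681 × 10⁻²³ / 1.673 × 10⁻²⁷ = 2.20 × 10⁴ m/s = 22.0 km/s.

v = 22.0 km/s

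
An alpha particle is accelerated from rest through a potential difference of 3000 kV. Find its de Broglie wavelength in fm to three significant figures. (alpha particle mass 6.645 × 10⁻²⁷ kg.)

KE = 2eV = 2 × 1.602 × 10⁻¹⁹ × 3.000 × 10⁶ = 9.612 × 10⁻¹³ J.
p = √(2mKE) = √(2 × 6.645 × 10⁻²⁷ × 9.612 × 10⁻¹³) = 1.130 × 10⁻¹⁹ kg·m/s.
λ = h/p = 6.626 × 10⁻³⁴ / 1.130 × 10⁻¹⁹ = 5.86 × 10⁻¹⁵ m = 5.86 fm.

λ = 5.86 fm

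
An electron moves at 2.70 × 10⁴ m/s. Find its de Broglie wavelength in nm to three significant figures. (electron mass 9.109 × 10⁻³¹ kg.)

p = mv = 9.109 × 10⁻³¹ × 2.70 × 10⁴ = 2.459 × 10⁻²⁶ kg·m/s.
λ = h/p = 6.626 × 10⁻³⁴ / 2.459 × 10⁻²⁶ = 2.69 × 10⁻⁸ m = 26.9 nm.

λ = 26.9 nm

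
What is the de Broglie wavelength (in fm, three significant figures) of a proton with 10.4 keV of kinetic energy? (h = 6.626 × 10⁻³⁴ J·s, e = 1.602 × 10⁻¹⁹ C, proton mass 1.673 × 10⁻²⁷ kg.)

KE = 10.4 keV = 1.666 × 10⁻¹⁵ J.
p = √(2mKE) = √(2 × 1.673 × 10⁻²⁷ × 1.666 × 10⁻¹⁵) = 2.361 × 10⁻²¹ kg·m/s.
λ = h/p = 6.626 × 10⁻³⁴ / 2.361 × 10⁻²¹ = 2.81 × 10⁻¹³ m = 281 fm.

λ = 281 fm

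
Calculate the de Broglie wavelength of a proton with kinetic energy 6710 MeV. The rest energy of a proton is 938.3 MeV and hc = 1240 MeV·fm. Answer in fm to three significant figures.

Total energy E = KE + m₀c² = 6710 + 938.3 = 7648.3 MeV.
(pc)² = E² − (m₀c²)² = (7648.3)² − (938.3)² = 5.762 × 10⁷ MeV², so pc = 7591 MeV.
λ = hc/(pc) = 1240 MeV·fm / 7591 MeV = 0.163 fm.

λ = 0.163 fm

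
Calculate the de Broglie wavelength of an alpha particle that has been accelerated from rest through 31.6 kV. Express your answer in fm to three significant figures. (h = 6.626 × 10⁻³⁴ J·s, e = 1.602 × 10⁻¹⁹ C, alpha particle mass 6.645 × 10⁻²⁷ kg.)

λ = 57.1 fm

KE = 2eV = 2 × 1.602 × 10⁻¹⁹ × 3.160 × 10⁴ = 1.012 × 10⁻¹⁴ J.
p = √(2mKE) = √(2 × 6.645 × 10⁻²⁷ × 1.012 × 10⁻¹⁴) = 1.160 × 10⁻²⁰ kg·m/s.
λ = h/p = 6.626 × 10⁻³⁴ / 1.160 × 10⁻²⁰ = 5.71 × 10⁻¹⁴ m = 57.1 fm.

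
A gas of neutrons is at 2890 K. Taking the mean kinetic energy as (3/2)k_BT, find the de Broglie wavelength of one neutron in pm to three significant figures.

λ = 46.8 pm

KE = (3/2)k_BT = 1.5 × 1.381 × 10⁻²³ × 2890 = 5.987 × 10⁻²⁰ J.
p = √(2mKE) = √(2 × 1.675 × 10⁻²⁷ × 5.987 × 10⁻²⁰) = 1.416 × 10⁻²³ kg·m/s.
λ = h/p = 4.68 × 10⁻¹¹ m = 46.8 pm.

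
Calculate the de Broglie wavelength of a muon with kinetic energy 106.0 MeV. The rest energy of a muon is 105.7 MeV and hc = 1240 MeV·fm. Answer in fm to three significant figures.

λ = 6.76 fm

Total energy E = KE + m₀c² = 106.0 + 105.7 = 211.7 MeV.
(pc)² = E² − (m₀c²)² = (211.7)² − (105.7)² = 3.364 × 10⁴ MeV², so pc = 183.4 MeV.
λ = hc/(pc) = 1240 MeV·fm / 183.4 MeV = 6.76 fm.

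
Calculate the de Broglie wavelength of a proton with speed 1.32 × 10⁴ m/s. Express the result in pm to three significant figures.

p = mv = 1.673 × 10⁻²⁷ × 1.32 × 10⁴ = 2.208 × 10⁻²³ kg·m/s.
λ = h/p = 6.626 × 10⁻³⁴ / 2.208 × 10⁻²³ = 3.00 × 10⁻¹¹ m = 30.0 pm.

λ = 30.0 pm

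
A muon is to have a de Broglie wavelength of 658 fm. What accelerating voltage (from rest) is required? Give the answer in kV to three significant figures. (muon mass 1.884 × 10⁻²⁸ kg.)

p = h/λ = 6.626 × 10⁻³⁴ / 6.580 × 10⁻¹³ = 1.007 × 10⁻²¹ kg·m/s.
KE = p²/(2m) = 2.691 × 10⁻¹⁵ J.
V = KE/e = 2.691 × 10⁻¹⁵ / (1.602 × 10⁻¹⁹) = 16.8 kV.

V = 16.8 kV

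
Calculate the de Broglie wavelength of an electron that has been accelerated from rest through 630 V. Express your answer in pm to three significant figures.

KE = eV = 1.602 × 10⁻¹⁹ × 630.0 = 1.009 × 10⁻¹⁶ J.
p = √(2mKE) = √(2 × 9.109 × 10⁻³¹ × 1.009 × 10⁻¹⁶) = 1.356 × 10⁻²³ kg·m/s.
λ = h/p = 6.626 × 10⁻³⁴ / 1.356 × 10⁻²³ = 4.89 × 10⁻¹¹ m = 48.9 pm.

λ = 48.9 pm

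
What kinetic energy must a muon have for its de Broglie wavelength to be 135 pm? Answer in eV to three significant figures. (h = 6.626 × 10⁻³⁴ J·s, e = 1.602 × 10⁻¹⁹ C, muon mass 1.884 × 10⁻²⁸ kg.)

p = h/λ = 6.626 × 10⁻³⁴ / 1.350 × 10⁻¹⁰ = 4.908 × 10⁻²⁴ kg·m/s.
KE = p²/(2m) = (4.908 × 10⁻²⁴)² / (2 × 1.884 × 10⁻²⁸) = 6.393 × 10⁻²⁰ J = 0.399 eV.

KE = 0.399 eV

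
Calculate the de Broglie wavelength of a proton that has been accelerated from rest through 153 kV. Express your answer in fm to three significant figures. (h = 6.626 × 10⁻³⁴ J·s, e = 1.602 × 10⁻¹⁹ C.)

λ = 73.2 fm

KE = eV = 1.602 × 10⁻¹⁹ × 1.530 × 10⁵ = 2.451 × 10⁻¹⁴ J.
p = √(2mKE) = √(2 × 1.673 × 10⁻²⁷ × 2.451 × 10⁻¹⁴) = 9.056 × 10⁻²¹ kg·m/s.
λ = h/p = 6.626 × 10⁻³⁴ / 9.056 × 10⁻²¹ = 7.32 × 10⁻¹⁴ m = 73.2 fm.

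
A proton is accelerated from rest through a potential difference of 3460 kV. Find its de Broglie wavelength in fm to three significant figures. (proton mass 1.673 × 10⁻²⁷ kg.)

KE = eV = 1.602 × 10⁻¹⁹ × 3.460 × 10⁶ = 5.543 × 10⁻¹³ J.
p = √(2mKE) = √(2 × 1.673 × 10⁻²⁷ × 5.543 × 10⁻¹³) = 4.307 × 10⁻²⁰ kg·m/s.
λ = h/p = 6.626 × 10⁻³⁴ / 4.307 × 10⁻²⁰ = 1.54 × 10⁻¹⁴ m = 15.4 fm.

λ = 15.4 fm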